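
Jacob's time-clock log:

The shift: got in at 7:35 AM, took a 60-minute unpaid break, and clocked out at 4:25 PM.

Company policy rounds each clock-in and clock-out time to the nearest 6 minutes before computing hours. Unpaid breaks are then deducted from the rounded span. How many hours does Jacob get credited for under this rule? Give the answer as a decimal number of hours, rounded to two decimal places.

The shift: in 7:35 AM→7:36 AM, out 4:25 PM→4:24 PM; 8 h 48 min − 60 min = 7 h 48 min

7.80 hours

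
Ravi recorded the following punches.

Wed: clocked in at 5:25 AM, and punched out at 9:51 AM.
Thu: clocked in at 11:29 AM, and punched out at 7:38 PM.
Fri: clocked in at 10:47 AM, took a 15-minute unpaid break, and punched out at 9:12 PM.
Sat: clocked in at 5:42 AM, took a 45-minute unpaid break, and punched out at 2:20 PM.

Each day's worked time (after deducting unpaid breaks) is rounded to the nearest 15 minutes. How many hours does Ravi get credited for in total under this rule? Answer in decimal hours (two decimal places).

31.00 hours

Wed: 5:25 AM–9:51 AM = 4 h 26 min → rounds to 4 h 30 min
Thu: 11:29 AM–7:38 PM = 8 h 9 min → rounds to 8 h 15 min
Fri: 10:47 AM–9:12 PM = 10 h 25 min − 15 min = 10 h 10 min → rounds to 10 h 15 min
Sat: 5:42 AM–2:20 PM = 8 h 38 min − 45 min = 7 h 53 min → rounds to 8 h 0 min
Total credited: 31 h 0 min.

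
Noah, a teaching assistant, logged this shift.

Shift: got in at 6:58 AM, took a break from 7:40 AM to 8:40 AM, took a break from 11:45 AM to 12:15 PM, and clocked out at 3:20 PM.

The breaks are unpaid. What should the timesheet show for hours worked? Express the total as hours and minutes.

Shift: 6:58 AM–3:20 PM = 8 h 22 min; less 90 min break → 6 h 52 min

6 h 52 min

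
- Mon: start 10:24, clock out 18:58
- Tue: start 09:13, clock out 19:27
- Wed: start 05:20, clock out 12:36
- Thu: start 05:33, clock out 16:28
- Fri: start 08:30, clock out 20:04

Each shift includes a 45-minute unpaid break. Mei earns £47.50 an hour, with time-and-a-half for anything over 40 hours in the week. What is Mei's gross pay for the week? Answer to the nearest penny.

Mon: 10:24–18:58 = 8 h 34 min; less 45 min break → 7 h 49 min
Tue: 09:13–19:27 = 10 h 14 min; less 45 min break → 9 h 29 min
Wed: 05:20–12:36 = 7 h 16 min; less 45 min break → 6 h 31 min
Thu: 05:33–16:28 = 10 h 55 min; less 45 min break → 10 h 10 min
Fri: 08:30–20:04 = 11 h 34 min; less 45 min break → 10 h 49 min
Total worked: 44 h 48 min = 2688 min.
Regular 40 h 0 min = 2400 min at £47.50/h; overtime 4 h 48 min = 288 min at £71.25/h.
Pay = (2400 × £47.50 + 288 × £71.25) ÷ 60 = £2242.00.

£2242.00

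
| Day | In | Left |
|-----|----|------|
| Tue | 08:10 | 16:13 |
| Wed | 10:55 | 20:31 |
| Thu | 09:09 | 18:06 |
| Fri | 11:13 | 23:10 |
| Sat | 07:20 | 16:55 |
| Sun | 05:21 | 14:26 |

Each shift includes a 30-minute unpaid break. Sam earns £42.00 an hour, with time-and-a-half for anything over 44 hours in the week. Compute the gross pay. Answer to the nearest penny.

£2491.65

Tue: 08:10–16:13 = 8 h 3 min; less 30 min break → 7 h 33 min
Wed: 10:55–20:31 = 9 h 36 min; less 30 min break → 9 h 6 min
Thu: 09:09–18:06 = 8 h 57 min; less 30 min break → 8 h 27 min
Fri: 11:13–23:10 = 11 h 57 min; less 30 min break → 11 h 27 min
Sat: 07:20–16:55 = 9 h 35 min; less 30 min break → 9 h 5 min
Sun: 05:21–14:26 = 9 h 5 min; less 30 min break → 8 h 35 min
Total worked: 54 h 13 min = 3253 min.
Regular 44 h 0 min = 2640 min at £42.00/h; overtime 10 h 13 min = 613 min at £63.00/h.
Pay = (2640 × £42.00 + 613 × £63.00) ÷ 60 = £2491.65.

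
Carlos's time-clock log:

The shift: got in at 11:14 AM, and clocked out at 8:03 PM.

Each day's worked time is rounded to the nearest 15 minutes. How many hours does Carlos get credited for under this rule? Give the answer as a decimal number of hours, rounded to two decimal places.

8.75 hours

The shift: 11:14 AM–8:03 PM = 8 h 49 min → rounds to 8 h 45 min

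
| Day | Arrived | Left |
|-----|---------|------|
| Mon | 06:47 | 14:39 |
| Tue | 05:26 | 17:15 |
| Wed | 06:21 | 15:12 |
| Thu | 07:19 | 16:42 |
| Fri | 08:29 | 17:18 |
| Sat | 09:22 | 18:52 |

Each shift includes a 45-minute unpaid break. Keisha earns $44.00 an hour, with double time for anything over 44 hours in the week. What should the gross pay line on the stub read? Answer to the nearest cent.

Mon: 06:47–14:39 = 7 h 52 min; less 45 min break → 7 h 7 min
Tue: 05:26–17:15 = 11 h 49 min; less 45 min break → 11 h 4 min
Wed: 06:21–15:12 = 8 h 51 min; less 45 min break → 8 h 6 min
Thu: 07:19–16:42 = 9 h 23 min; less 45 min break → 8 h 38 min
Fri: 08:29–17:18 = 8 h 49 min; less 45 min break → 8 h 4 min
Sat: 09:22–18:52 = 9 h 30 min; less 45 min break → 8 h 45 min
Total worked: 51 h 44 min = 3104 min.
Regular 44 h 0 min = 2640 min at $44.00/h; overtime 7 h 44 min = 464 min at $88.00/h.
Pay = (2640 × $44.00 + 464 × $88.00) ÷ 60 = $2616.53.

$2616.53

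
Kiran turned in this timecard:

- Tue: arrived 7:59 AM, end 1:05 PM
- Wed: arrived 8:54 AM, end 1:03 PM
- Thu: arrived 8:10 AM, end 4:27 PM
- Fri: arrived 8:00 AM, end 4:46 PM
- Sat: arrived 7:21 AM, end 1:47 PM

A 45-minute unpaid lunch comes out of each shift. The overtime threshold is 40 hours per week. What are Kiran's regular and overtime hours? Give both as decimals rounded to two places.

Tue: 7:59 AM–1:05 PM = 5 h 6 min; less 45 min break → 4 h 21 min
Wed: 8:54 AM–1:03 PM = 4 h 9 min; less 45 min break → 3 h 24 min
Thu: 8:10 AM–4:27 PM = 8 h 17 min; less 45 min break → 7 h 32 min
Fri: 8:00 AM–4:46 PM = 8 h 46 min; less 45 min break → 8 h 1 min
Sat: 7:21 AM–1:47 PM = 6 h 26 min; less 45 min break → 5 h 41 min
Total worked: 28 h 59 min = 28.98 h.
Threshold 40 h → overtime 0 h 0 min, regular 28 h 59 min.

Regular 28.98 hours, overtime 0.00 hours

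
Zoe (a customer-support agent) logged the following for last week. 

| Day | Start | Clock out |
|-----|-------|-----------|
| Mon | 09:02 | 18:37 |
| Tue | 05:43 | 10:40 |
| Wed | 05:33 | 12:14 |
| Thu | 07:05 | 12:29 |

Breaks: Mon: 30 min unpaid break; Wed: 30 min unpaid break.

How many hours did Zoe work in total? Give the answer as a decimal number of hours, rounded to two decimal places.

25.62 hours

Mon: 09:02–18:37 = 9 h 35 min; less 30 min break → 9 h 5 min
Tue: 05:43–10:40 = 4 h 57 min
Wed: 05:33–12:14 = 6 h 41 min; less 30 min break → 6 h 11 min
Thu: 07:05–12:29 = 5 h 24 min
Total: 9 h 5 min + 4 h 57 min + 6 h 11 min + 5 h 24 min = 25 h 37 min.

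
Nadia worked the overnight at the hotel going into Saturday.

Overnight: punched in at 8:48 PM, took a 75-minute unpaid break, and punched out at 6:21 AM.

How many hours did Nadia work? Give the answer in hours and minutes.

Overnight: 8:48 PM → midnight = 3 h 12 min; midnight → 6:21 AM = 6 h 21 min; span 9 h 33 min; less 75 min break → 8 h 18 min

8 h 18 min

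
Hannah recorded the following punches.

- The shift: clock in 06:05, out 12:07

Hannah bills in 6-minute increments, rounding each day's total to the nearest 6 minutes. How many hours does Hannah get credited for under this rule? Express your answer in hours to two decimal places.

The shift: 06:05–12:07 = 6 h 2 min → rounds to 6 h 0 min

6.00 hours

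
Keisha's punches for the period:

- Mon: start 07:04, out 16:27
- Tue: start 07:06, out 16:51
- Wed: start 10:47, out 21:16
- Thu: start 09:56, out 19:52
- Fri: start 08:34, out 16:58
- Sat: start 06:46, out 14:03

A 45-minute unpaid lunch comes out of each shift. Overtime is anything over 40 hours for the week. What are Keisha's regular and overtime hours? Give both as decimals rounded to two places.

Mon: 07:04–16:27 = 9 h 23 min; less 45 min break → 8 h 38 min
Tue: 07:06–16:51 = 9 h 45 min; less 45 min break → 9 h 0 min
Wed: 10:47–21:16 = 10 h 29 min; less 45 min break → 9 h 44 min
Thu: 09:56–19:52 = 9 h 56 min; less 45 min break → 9 h 11 min
Fri: 08:34–16:58 = 8 h 24 min; less 45 min break → 7 h 39 min
Sat: 06:46–14:03 = 7 h 17 min; less 45 min break → 6 h 32 min
Total worked: 50 h 44 min = 50.73 h.
Threshold 40 h → overtime 10 h 44 min, regular 40 h 0 min.

Regular 40.00 hours, overtime 10.73 hours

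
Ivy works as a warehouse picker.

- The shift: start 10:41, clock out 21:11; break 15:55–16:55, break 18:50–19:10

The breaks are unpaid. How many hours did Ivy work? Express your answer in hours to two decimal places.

The shift: 10:41–21:11 = 10 h 30 min; less 80 min break → 9 h 10 min

9.17 hours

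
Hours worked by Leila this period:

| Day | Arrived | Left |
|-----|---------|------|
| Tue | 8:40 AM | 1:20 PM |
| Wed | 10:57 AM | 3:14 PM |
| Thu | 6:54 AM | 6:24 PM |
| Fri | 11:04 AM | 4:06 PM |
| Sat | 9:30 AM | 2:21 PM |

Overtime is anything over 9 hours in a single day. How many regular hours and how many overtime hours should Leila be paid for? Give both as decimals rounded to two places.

Tue: 8:40 AM–1:20 PM = 4 h 40 min
Wed: 10:57 AM–3:14 PM = 4 h 17 min
Thu: 6:54 AM–6:24 PM = 11 h 30 min
Fri: 11:04 AM–4:06 PM = 5 h 2 min
Sat: 9:30 AM–2:21 PM = 4 h 51 min
Tue reg 4 h 40 min / OT 0 h 0 min; Wed reg 4 h 17 min / OT 0 h 0 min; Thu reg 9 h 0 min / OT 2 h 30 min; Fri reg 5 h 2 min / OT 0 h 0 min; Sat reg 4 h 51 min / OT 0 h 0 min.
Totals: regular 27 h 50 min, overtime 2 h 30 min.

Regular 27.83 hours, overtime 2.50 hours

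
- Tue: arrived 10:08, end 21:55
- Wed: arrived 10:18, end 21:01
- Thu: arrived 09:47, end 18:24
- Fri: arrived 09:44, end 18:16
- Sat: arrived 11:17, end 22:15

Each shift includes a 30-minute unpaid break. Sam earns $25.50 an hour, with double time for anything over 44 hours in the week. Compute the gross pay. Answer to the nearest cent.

Tue: 10:08–21:55 = 11 h 47 min; less 30 min break → 11 h 17 min
Wed: 10:18–21:01 = 10 h 43 min; less 30 min break → 10 h 13 min
Thu: 09:47–18:24 = 8 h 37 min; less 30 min break → 8 h 7 min
Fri: 09:44–18:16 = 8 h 32 min; less 30 min break → 8 h 2 min
Sat: 11:17–22:15 = 10 h 58 min; less 30 min break → 10 h 28 min
Total worked: 48 h 7 min = 2887 min.
Regular 44 h 0 min = 2640 min at $25.50/h; overtime 4 h 7 min = 247 min at $51.00/h.
Pay = (2640 × $25.50 + 247 × $51.00) ÷ 60 = $1331.95.

$1331.95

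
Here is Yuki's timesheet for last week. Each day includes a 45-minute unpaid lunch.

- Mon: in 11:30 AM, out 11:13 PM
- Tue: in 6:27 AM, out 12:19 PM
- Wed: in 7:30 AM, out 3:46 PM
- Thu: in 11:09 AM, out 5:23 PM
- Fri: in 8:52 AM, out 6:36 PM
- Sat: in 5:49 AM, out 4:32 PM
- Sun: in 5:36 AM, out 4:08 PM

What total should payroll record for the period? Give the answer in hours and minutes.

57 h 49 min

Mon: 11:30 AM–11:13 PM = 11 h 43 min; less 45 min break → 10 h 58 min
Tue: 6:27 AM–12:19 PM = 5 h 52 min; less 45 min break → 5 h 7 min
Wed: 7:30 AM–3:46 PM = 8 h 16 min; less 45 min break → 7 h 31 min
Thu: 11:09 AM–5:23 PM = 6 h 14 min; less 45 min break → 5 h 29 min
Fri: 8:52 AM–6:36 PM = 9 h 44 min; less 45 min break → 8 h 59 min
Sat: 5:49 AM–4:32 PM = 10 h 43 min; less 45 min break → 9 h 58 min
Sun: 5:36 AM–4:08 PM = 10 h 32 min; less 45 min break → 9 h 47 min
Total: 10 h 58 min + 5 h 7 min + 7 h 31 min + 5 h 29 min + 8 h 59 min + 9 h 58 min + 9 h 47 min = 57 h 49 min.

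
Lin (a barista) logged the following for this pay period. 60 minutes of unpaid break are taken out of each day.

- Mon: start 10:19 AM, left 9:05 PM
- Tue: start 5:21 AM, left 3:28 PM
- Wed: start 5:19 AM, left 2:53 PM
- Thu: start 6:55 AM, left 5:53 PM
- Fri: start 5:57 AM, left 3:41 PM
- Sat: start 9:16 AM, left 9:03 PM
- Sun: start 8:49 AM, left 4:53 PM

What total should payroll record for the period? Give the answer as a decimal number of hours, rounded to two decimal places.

64.00 hours

Mon: 10:19 AM–9:05 PM = 10 h 46 min; less 60 min break → 9 h 46 min
Tue: 5:21 AM–3:28 PM = 10 h 7 min; less 60 min break → 9 h 7 min
Wed: 5:19 AM–2:53 PM = 9 h 34 min; less 60 min break → 8 h 34 min
Thu: 6:55 AM–5:53 PM = 10 h 58 min; less 60 min break → 9 h 58 min
Fri: 5:57 AM–3:41 PM = 9 h 44 min; less 60 min break → 8 h 44 min
Sat: 9:16 AM–9:03 PM = 11 h 47 min; less 60 min break → 10 h 47 min
Sun: 8:49 AM–4:53 PM = 8 h 4 min; less 60 min break → 7 h 4 min
Total: 9 h 46 min + 9 h 7 min + 8 h 34 min + 9 h 58 min + 8 h 44 min + 10 h 47 min + 7 h 4 min = 64 h 0 min.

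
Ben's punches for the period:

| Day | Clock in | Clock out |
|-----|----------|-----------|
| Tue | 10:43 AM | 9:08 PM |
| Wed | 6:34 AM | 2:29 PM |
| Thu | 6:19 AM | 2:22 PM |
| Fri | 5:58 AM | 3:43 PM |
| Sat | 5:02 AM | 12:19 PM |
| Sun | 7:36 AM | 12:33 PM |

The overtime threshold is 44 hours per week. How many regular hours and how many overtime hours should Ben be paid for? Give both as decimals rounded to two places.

Regular 44.00 hours, overtime 4.37 hours

Tue: 10:43 AM–9:08 PM = 10 h 25 min
Wed: 6:34 AM–2:29 PM = 7 h 55 min
Thu: 6:19 AM–2:22 PM = 8 h 3 min
Fri: 5:58 AM–3:43 PM = 9 h 45 min
Sat: 5:02 AM–12:19 PM = 7 h 17 min
Sun: 7:36 AM–12:33 PM = 4 h 57 min
Total worked: 48 h 22 min = 48.37 h.
Threshold 44 h → overtime 4 h 22 min, regular 44 h 0 min.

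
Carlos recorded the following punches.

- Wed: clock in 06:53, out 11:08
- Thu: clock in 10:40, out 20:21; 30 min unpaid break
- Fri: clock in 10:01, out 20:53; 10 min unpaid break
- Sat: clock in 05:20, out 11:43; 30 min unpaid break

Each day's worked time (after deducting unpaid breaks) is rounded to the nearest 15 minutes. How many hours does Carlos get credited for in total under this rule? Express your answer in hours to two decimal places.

Wed: 06:53–11:08 = 4 h 15 min → rounds to 4 h 15 min
Thu: 10:40–20:21 = 9 h 41 min − 30 min = 9 h 11 min → rounds to 9 h 15 min
Fri: 10:01–20:53 = 10 h 52 min − 10 min = 10 h 42 min → rounds to 10 h 45 min
Sat: 05:20–11:43 = 6 h 23 min − 30 min = 5 h 53 min → rounds to 6 h 0 min
Total credited: 30 h 15 min.

30.25 hours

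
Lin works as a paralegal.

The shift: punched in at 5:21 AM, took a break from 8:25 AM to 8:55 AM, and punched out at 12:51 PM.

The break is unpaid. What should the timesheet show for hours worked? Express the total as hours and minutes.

7 h 0 min

The shift: 5:21 AM–12:51 PM = 7 h 30 min; less 30 min break → 7 h 0 min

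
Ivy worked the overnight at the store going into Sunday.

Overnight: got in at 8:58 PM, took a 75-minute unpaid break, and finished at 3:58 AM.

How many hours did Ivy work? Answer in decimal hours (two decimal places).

5.75 hours

Overnight: 8:58 PM → midnight = 3 h 2 min; midnight → 3:58 AM = 3 h 58 min; span 7 h 0 min; less 75 min break → 5 h 45 min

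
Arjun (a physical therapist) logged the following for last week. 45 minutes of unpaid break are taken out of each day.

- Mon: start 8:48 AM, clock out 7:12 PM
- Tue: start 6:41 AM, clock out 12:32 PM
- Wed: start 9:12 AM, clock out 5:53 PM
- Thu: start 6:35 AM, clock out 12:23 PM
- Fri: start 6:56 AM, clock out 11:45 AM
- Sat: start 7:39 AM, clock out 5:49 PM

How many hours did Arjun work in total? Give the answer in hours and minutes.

Mon: 8:48 AM–7:12 PM = 10 h 24 min; less 45 min break → 9 h 39 min
Tue: 6:41 AM–12:32 PM = 5 h 51 min; less 45 min break → 5 h 6 min
Wed: 9:12 AM–5:53 PM = 8 h 41 min; less 45 min break → 7 h 56 min
Thu: 6:35 AM–12:23 PM = 5 h 48 min; less 45 min break → 5 h 3 min
Fri: 6:56 AM–11:45 AM = 4 h 49 min; less 45 min break → 4 h 4 min
Sat: 7:39 AM–5:49 PM = 10 h 10 min; less 45 min break → 9 h 25 min
Total: 9 h 39 min + 5 h 6 min + 7 h 56 min + 5 h 3 min + 4 h 4 min + 9 h 25 min = 41 h 13 min.

41 h 13 min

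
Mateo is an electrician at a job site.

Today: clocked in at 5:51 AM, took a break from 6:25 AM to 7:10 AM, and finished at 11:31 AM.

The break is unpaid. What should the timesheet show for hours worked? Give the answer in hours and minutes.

Today: 5:51 AM–11:31 AM = 5 h 40 min; less 45 min break → 4 h 55 min

4 h 55 min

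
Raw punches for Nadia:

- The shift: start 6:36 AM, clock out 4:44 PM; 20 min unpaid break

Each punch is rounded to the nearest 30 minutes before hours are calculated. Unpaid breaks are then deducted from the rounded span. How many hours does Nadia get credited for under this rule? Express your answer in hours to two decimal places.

The shift: in 6:36 AM→6:30 AM, out 4:44 PM→4:30 PM; 10 h 0 min − 20 min = 9 h 40 min

9.67 hours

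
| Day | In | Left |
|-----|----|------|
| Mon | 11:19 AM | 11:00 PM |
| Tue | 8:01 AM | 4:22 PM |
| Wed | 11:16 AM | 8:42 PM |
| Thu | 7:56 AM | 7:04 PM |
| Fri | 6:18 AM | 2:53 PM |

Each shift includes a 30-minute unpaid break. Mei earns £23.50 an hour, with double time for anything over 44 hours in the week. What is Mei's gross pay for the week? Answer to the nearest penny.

£1160.12

Mon: 11:19 AM–11:00 PM = 11 h 41 min; less 30 min break → 11 h 11 min
Tue: 8:01 AM–4:22 PM = 8 h 21 min; less 30 min break → 7 h 51 min
Wed: 11:16 AM–8:42 PM = 9 h 26 min; less 30 min break → 8 h 56 min
Thu: 7:56 AM–7:04 PM = 11 h 8 min; less 30 min break → 10 h 38 min
Fri: 6:18 AM–2:53 PM = 8 h 35 min; less 30 min break → 8 h 5 min
Total worked: 46 h 41 min = 2801 min.
Regular 44 h 0 min = 2640 min at £23.50/h; overtime 2 h 41 min = 161 min at £47.00/h.
Pay = (2640 × £23.50 + 161 × £47.00) ÷ 60 = £1160.12.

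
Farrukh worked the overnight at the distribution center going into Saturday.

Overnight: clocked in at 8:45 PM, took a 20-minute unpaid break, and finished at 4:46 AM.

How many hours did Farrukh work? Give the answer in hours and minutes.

7 h 41 min

Overnight: 8:45 PM → midnight = 3 h 15 min; midnight → 4:46 AM = 4 h 46 min; span 8 h 1 min; less 20 min break → 7 h 41 min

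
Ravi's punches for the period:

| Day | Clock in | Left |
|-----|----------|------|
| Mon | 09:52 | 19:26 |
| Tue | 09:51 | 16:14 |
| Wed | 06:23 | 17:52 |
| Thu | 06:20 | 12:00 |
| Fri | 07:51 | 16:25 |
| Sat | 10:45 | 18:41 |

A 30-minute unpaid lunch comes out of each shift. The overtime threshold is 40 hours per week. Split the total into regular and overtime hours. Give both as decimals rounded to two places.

Regular 40.00 hours, overtime 6.60 hours

Mon: 09:52–19:26 = 9 h 34 min; less 30 min break → 9 h 4 min
Tue: 09:51–16:14 = 6 h 23 min; less 30 min break → 5 h 53 min
Wed: 06:23–17:52 = 11 h 29 min; less 30 min break → 10 h 59 min
Thu: 06:20–12:00 = 5 h 40 min; less 30 min break → 5 h 10 min
Fri: 07:51–16:25 = 8 h 34 min; less 30 min break → 8 h 4 min
Sat: 10:45–18:41 = 7 h 56 min; less 30 min break → 7 h 26 min
Total worked: 46 h 36 min = 46.60 h.
Threshold 40 h → overtime 6 h 36 min, regular 40 h 0 min.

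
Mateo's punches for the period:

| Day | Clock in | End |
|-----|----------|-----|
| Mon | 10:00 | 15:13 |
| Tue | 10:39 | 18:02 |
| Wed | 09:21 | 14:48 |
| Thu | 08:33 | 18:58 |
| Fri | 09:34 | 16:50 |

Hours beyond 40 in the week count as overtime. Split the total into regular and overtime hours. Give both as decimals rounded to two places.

Mon: 10:00–15:13 = 5 h 13 min
Tue: 10:39–18:02 = 7 h 23 min
Wed: 09:21–14:48 = 5 h 27 min
Thu: 08:33–18:58 = 10 h 25 min
Fri: 09:34–16:50 = 7 h 16 min
Total worked: 35 h 44 min = 35.73 h.
Threshold 40 h → overtime 0 h 0 min, regular 35 h 44 min.

Regular 35.73 hours, overtime 0.00 hours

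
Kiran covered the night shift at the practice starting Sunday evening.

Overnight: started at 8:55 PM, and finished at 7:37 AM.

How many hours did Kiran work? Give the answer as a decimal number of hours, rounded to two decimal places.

Overnight: 8:55 PM → midnight = 3 h 5 min; midnight → 7:37 AM = 7 h 37 min; span 10 h 42 min

10.70 hours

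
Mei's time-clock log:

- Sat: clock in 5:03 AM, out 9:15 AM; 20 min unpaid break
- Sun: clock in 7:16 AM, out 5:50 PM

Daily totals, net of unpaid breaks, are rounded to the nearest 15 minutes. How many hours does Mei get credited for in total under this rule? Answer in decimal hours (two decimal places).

Sat: 5:03 AM–9:15 AM = 4 h 12 min − 20 min = 3 h 52 min → rounds to 3 h 45 min
Sun: 7:16 AM–5:50 PM = 10 h 34 min → rounds to 10 h 30 min
Total credited: 14 h 15 min.

14.25 hours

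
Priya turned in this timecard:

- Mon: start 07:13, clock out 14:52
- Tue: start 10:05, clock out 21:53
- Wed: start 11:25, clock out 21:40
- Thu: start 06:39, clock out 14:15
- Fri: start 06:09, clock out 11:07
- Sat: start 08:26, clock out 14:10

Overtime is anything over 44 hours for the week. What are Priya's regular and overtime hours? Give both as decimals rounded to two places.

Mon: 07:13–14:52 = 7 h 39 min
Tue: 10:05–21:53 = 11 h 48 min
Wed: 11:25–21:40 = 10 h 15 min
Thu: 06:39–14:15 = 7 h 36 min
Fri: 06:09–11:07 = 4 h 58 min
Sat: 08:26–14:10 = 5 h 44 min
Total worked: 48 h 0 min = 48.00 h.
Threshold 44 h → overtime 4 h 0 min, regular 44 h 0 min.

Regular 44.00 hours, overtime 4.00 hours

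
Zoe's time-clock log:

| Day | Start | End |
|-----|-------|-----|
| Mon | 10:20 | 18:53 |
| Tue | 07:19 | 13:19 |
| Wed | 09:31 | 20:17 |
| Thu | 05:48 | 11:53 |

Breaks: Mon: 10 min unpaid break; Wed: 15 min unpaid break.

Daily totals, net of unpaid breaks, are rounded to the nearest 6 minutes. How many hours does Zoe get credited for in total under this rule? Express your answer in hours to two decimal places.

31.00 hours

Mon: 10:20–18:53 = 8 h 33 min − 10 min = 8 h 23 min → rounds to 8 h 24 min
Tue: 07:19–13:19 = 6 h 0 min → rounds to 6 h 0 min
Wed: 09:31–20:17 = 10 h 46 min − 15 min = 10 h 31 min → rounds to 10 h 30 min
Thu: 05:48–11:53 = 6 h 5 min → rounds to 6 h 6 min
Total credited: 31 h 0 min.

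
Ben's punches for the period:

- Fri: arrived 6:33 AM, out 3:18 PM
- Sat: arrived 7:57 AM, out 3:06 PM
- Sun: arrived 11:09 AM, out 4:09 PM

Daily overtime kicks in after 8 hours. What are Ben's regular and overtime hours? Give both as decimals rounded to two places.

Fri: 6:33 AM–3:18 PM = 8 h 45 min
Sat: 7:57 AM–3:06 PM = 7 h 9 min
Sun: 11:09 AM–4:09 PM = 5 h 0 min
Fri reg 8 h 0 min / OT 0 h 45 min; Sat reg 7 h 9 min / OT 0 h 0 min; Sun reg 5 h 0 min / OT 0 h 0 min.
Totals: regular 20 h 9 min, overtime 0 h 45 min.

Regular 20.15 hours, overtime 0.75 hours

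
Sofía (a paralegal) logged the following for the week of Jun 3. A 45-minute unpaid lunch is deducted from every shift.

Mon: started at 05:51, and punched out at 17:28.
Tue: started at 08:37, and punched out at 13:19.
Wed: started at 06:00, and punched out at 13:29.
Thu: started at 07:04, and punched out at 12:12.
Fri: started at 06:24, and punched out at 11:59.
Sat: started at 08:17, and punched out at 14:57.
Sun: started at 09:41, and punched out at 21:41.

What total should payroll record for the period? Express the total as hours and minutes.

Mon: 05:51–17:28 = 11 h 37 min; less 45 min break → 10 h 52 min
Tue: 08:37–13:19 = 4 h 42 min; less 45 min break → 3 h 57 min
Wed: 06:00–13:29 = 7 h 29 min; less 45 min break → 6 h 44 min
Thu: 07:04–12:12 = 5 h 8 min; less 45 min break → 4 h 23 min
Fri: 06:24–11:59 = 5 h 35 min; less 45 min break → 4 h 50 min
Sat: 08:17–14:57 = 6 h 40 min; less 45 min break → 5 h 55 min
Sun: 09:41–21:41 = 12 h 0 min; less 45 min break → 11 h 15 min
Total: 10 h 52 min + 3 h 57 min + 6 h 44 min + 4 h 23 min + 4 h 50 min + 5 h 55 min + 11 h 15 min = 47 h 56 min.

47 h 56 min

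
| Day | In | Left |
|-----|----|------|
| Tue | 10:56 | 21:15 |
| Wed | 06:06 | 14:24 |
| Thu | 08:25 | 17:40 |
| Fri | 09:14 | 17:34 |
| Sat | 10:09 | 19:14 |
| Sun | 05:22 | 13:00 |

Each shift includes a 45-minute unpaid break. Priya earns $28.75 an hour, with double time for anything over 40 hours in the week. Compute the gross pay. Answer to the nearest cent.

$1633.96

Tue: 10:56–21:15 = 10 h 19 min; less 45 min break → 9 h 34 min
Wed: 06:06–14:24 = 8 h 18 min; less 45 min break → 7 h 33 min
Thu: 08:25–17:40 = 9 h 15 min; less 45 min break → 8 h 30 min
Fri: 09:14–17:34 = 8 h 20 min; less 45 min break → 7 h 35 min
Sat: 10:09–19:14 = 9 h 5 min; less 45 min break → 8 h 20 min
Sun: 05:22–13:00 = 7 h 38 min; less 45 min break → 6 h 53 min
Total worked: 48 h 25 min = 2905 min.
Regular 40 h 0 min = 2400 min at $28.75/h; overtime 8 h 25 min = 505 min at $57.50/h.
Pay = (2400 × $28.75 + 505 × $57.50) ÷ 60 = $1633.96.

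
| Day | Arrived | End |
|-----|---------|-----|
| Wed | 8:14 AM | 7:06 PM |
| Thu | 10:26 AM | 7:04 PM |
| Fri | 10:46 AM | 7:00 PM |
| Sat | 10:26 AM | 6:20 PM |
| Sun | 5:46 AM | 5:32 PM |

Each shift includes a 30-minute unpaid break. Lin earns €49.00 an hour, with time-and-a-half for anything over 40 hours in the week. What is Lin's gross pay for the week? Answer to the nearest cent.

€2320.15

Wed: 8:14 AM–7:06 PM = 10 h 52 min; less 30 min break → 10 h 22 min
Thu: 10:26 AM–7:04 PM = 8 h 38 min; less 30 min break → 8 h 8 min
Fri: 10:46 AM–7:00 PM = 8 h 14 min; less 30 min break → 7 h 44 min
Sat: 10:26 AM–6:20 PM = 7 h 54 min; less 30 min break → 7 h 24 min
Sun: 5:46 AM–5:32 PM = 11 h 46 min; less 30 min break → 11 h 16 min
Total worked: 44 h 54 min = 2694 min.
Regular 40 h 0 min = 2400 min at €49.00/h; overtime 4 h 54 min = 294 min at €73.50/h.
Pay = (2400 × €49.00 + 294 × €73.50) ÷ 60 = €2320.15.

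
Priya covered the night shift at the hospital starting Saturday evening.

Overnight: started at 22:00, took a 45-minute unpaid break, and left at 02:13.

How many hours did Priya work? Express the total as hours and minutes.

Overnight: 22:00 → midnight = 2 h 0 min; midnight → 02:13 = 2 h 13 min; span 4 h 13 min; less 45 min break → 3 h 28 min

3 h 28 min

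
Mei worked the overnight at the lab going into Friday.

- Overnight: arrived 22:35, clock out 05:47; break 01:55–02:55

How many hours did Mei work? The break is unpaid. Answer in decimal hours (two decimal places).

Overnight: 22:35 → midnight = 1 h 25 min; midnight → 05:47 = 5 h 47 min; span 7 h 12 min; less 60 min break → 6 h 12 min

6.20 hours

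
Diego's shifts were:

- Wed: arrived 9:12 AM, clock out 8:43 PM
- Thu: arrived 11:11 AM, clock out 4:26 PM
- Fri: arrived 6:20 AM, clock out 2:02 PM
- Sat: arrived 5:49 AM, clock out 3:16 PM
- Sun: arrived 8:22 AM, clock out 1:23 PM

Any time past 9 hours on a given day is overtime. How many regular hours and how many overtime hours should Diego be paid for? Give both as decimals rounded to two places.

Regular 35.97 hours, overtime 2.97 hours

Wed: 9:12 AM–8:43 PM = 11 h 31 min
Thu: 11:11 AM–4:26 PM = 5 h 15 min
Fri: 6:20 AM–2:02 PM = 7 h 42 min
Sat: 5:49 AM–3:16 PM = 9 h 27 min
Sun: 8:22 AM–1:23 PM = 5 h 1 min
Wed reg 9 h 0 min / OT 2 h 31 min; Thu reg 5 h 15 min / OT 0 h 0 min; Fri reg 7 h 42 min / OT 0 h 0 min; Sat reg 9 h 0 min / OT 0 h 27 min; Sun reg 5 h 1 min / OT 0 h 0 min.
Totals: regular 35 h 58 min, overtime 2 h 58 min.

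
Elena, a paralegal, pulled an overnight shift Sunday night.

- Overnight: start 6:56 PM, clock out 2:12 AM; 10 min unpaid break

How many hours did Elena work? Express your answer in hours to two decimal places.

7.10 hours

Overnight: 6:56 PM → midnight = 5 h 4 min; midnight → 2:12 AM = 2 h 12 min; span 7 h 16 min; less 10 min break → 7 h 6 min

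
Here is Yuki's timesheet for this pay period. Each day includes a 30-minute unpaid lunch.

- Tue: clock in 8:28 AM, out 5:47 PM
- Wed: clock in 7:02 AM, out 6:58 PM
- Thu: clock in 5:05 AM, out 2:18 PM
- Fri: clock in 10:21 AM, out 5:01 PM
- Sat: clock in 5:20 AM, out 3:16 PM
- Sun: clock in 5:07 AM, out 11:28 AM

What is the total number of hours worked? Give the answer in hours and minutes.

Tue: 8:28 AM–5:47 PM = 9 h 19 min; less 30 min break → 8 h 49 min
Wed: 7:02 AM–6:58 PM = 11 h 56 min; less 30 min break → 11 h 26 min
Thu: 5:05 AM–2:18 PM = 9 h 13 min; less 30 min break → 8 h 43 min
Fri: 10:21 AM–5:01 PM = 6 h 40 min; less 30 min break → 6 h 10 min
Sat: 5:20 AM–3:16 PM = 9 h 56 min; less 30 min break → 9 h 26 min
Sun: 5:07 AM–11:28 AM = 6 h 21 min; less 30 min break → 5 h 51 min
Total: 8 h 49 min + 11 h 26 min + 8 h 43 min + 6 h 10 min + 9 h 26 min + 5 h 51 min = 50 h 25 min.

50 h 25 min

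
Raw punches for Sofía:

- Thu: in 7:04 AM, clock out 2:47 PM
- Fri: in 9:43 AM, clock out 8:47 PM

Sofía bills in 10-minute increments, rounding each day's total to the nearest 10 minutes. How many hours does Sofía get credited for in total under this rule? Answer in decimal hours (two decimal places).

18.67 hours

Thu: 7:04 AM–2:47 PM = 7 h 43 min → rounds to 7 h 40 min
Fri: 9:43 AM–8:47 PM = 11 h 4 min → rounds to 11 h 0 min
Total credited: 18 h 40 min.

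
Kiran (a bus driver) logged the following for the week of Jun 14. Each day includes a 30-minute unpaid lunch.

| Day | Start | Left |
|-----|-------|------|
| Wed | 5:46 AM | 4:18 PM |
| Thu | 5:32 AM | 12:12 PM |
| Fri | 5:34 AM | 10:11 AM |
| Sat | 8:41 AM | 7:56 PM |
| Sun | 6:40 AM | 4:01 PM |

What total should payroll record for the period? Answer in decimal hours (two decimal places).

39.92 hours

Wed: 5:46 AM–4:18 PM = 10 h 32 min; less 30 min break → 10 h 2 min
Thu: 5:32 AM–12:12 PM = 6 h 40 min; less 30 min break → 6 h 10 min
Fri: 5:34 AM–10:11 AM = 4 h 37 min; less 30 min break → 4 h 7 min
Sat: 8:41 AM–7:56 PM = 11 h 15 min; less 30 min break → 10 h 45 min
Sun: 6:40 AM–4:01 PM = 9 h 21 min; less 30 min break → 8 h 51 min
Total: 10 h 2 min + 6 h 10 min + 4 h 7 min + 10 h 45 min + 8 h 51 min = 39 h 55 min.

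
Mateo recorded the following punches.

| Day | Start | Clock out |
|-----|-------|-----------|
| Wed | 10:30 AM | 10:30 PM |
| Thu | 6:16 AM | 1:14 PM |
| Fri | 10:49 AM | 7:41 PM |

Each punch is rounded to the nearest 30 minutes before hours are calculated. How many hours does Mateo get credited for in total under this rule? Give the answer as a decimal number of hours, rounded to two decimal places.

Wed: in 10:30 AM→10:30 AM, out 10:30 PM→10:30 PM; 12 h 0 min
Thu: in 6:16 AM→6:30 AM, out 1:14 PM→1:00 PM; 6 h 30 min
Fri: in 10:49 AM→11:00 AM, out 7:41 PM→7:30 PM; 8 h 30 min
Total credited: 27 h 0 min.

27.00 hours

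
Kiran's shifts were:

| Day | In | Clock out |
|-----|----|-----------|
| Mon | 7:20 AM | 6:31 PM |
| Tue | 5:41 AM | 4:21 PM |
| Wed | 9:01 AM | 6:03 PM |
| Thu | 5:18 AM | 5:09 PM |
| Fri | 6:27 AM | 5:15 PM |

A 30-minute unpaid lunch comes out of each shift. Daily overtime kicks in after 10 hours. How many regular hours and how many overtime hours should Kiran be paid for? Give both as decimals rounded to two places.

Mon: 7:20 AM–6:31 PM = 11 h 11 min; less 30 min break → 10 h 41 min
Tue: 5:41 AM–4:21 PM = 10 h 40 min; less 30 min break → 10 h 10 min
Wed: 9:01 AM–6:03 PM = 9 h 2 min; less 30 min break → 8 h 32 min
Thu: 5:18 AM–5:09 PM = 11 h 51 min; less 30 min break → 11 h 21 min
Fri: 6:27 AM–5:15 PM = 10 h 48 min; less 30 min break → 10 h 18 min
Mon reg 10 h 0 min / OT 0 h 41 min; Tue reg 10 h 0 min / OT 0 h 10 min; Wed reg 8 h 32 min / OT 0 h 0 min; Thu reg 10 h 0 min / OT 1 h 21 min; Fri reg 10 h 0 min / OT 0 h 18 min.
Totals: regular 48 h 32 min, overtime 2 h 30 min.

Regular 48.53 hours, overtime 2.50 hours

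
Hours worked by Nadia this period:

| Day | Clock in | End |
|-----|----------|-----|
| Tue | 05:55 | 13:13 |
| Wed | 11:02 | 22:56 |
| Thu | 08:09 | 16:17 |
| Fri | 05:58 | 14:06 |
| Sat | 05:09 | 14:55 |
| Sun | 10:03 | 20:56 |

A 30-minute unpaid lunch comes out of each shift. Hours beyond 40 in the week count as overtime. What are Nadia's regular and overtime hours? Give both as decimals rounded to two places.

Regular 40.00 hours, overtime 13.12 hours

Tue: 05:55–13:13 = 7 h 18 min; less 30 min break → 6 h 48 min
Wed: 11:02–22:56 = 11 h 54 min; less 30 min break → 11 h 24 min
Thu: 08:09–16:17 = 8 h 8 min; less 30 min break → 7 h 38 min
Fri: 05:58–14:06 = 8 h 8 min; less 30 min break → 7 h 38 min
Sat: 05:09–14:55 = 9 h 46 min; less 30 min break → 9 h 16 min
Sun: 10:03–20:56 = 10 h 53 min; less 30 min break → 10 h 23 min
Total worked: 53 h 7 min = 53.12 h.
Threshold 40 h → overtime 13 h 7 min, regular 40 h 0 min.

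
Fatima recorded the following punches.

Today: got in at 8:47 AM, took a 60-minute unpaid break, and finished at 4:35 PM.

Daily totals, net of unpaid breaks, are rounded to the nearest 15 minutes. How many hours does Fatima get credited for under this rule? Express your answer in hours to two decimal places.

Today: 8:47 AM–4:35 PM = 7 h 48 min − 60 min = 6 h 48 min → rounds to 6 h 45 min

6.75 hours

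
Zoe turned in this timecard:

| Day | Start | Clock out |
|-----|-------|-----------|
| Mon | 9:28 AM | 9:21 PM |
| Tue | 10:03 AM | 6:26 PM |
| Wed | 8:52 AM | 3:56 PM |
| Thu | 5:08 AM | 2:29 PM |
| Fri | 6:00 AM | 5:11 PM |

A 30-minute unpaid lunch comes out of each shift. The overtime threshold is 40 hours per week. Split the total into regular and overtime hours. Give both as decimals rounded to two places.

Regular 40.00 hours, overtime 5.37 hours

Mon: 9:28 AM–9:21 PM = 11 h 53 min; less 30 min break → 11 h 23 min
Tue: 10:03 AM–6:26 PM = 8 h 23 min; less 30 min break → 7 h 53 min
Wed: 8:52 AM–3:56 PM = 7 h 4 min; less 30 min break → 6 h 34 min
Thu: 5:08 AM–2:29 PM = 9 h 21 min; less 30 min break → 8 h 51 min
Fri: 6:00 AM–5:11 PM = 11 h 11 min; less 30 min break → 10 h 41 min
Total worked: 45 h 22 min = 45.37 h.
Threshold 40 h → overtime 5 h 22 min, regular 40 h 0 min.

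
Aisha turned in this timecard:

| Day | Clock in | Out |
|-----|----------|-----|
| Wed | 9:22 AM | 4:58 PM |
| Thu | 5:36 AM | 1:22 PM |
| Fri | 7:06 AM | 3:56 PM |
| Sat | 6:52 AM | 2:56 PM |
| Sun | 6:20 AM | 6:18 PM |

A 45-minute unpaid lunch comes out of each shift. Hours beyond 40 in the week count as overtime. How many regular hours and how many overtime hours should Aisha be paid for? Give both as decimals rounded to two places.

Wed: 9:22 AM–4:58 PM = 7 h 36 min; less 45 min break → 6 h 51 min
Thu: 5:36 AM–1:22 PM = 7 h 46 min; less 45 min break → 7 h 1 min
Fri: 7:06 AM–3:56 PM = 8 h 50 min; less 45 min break → 8 h 5 min
Sat: 6:52 AM–2:56 PM = 8 h 4 min; less 45 min break → 7 h 19 min
Sun: 6:20 AM–6:18 PM = 11 h 58 min; less 45 min break → 11 h 13 min
Total worked: 40 h 29 min = 40.48 h.
Threshold 40 h → overtime 0 h 29 min, regular 40 h 0 min.

Regular 40.00 hours, overtime 0.48 hours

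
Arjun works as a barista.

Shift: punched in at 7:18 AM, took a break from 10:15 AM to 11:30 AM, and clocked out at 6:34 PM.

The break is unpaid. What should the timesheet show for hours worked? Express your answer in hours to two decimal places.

Shift: 7:18 AM–6:34 PM = 11 h 16 min; less 75 min break → 10 h 1 min

10.02 hours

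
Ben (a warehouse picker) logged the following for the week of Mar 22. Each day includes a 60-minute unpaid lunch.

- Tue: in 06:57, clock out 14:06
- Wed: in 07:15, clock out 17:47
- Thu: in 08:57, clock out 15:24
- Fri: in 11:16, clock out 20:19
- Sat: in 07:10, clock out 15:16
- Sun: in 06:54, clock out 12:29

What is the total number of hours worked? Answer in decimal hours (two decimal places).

40.87 hours

Tue: 06:57–14:06 = 7 h 9 min; less 60 min break → 6 h 9 min
Wed: 07:15–17:47 = 10 h 32 min; less 60 min break → 9 h 32 min
Thu: 08:57–15:24 = 6 h 27 min; less 60 min break → 5 h 27 min
Fri: 11:16–20:19 = 9 h 3 min; less 60 min break → 8 h 3 min
Sat: 07:10–15:16 = 8 h 6 min; less 60 min break → 7 h 6 min
Sun: 06:54–12:29 = 5 h 35 min; less 60 min break → 4 h 35 min
Total: 6 h 9 min + 9 h 32 min + 5 h 27 min + 8 h 3 min + 7 h 6 min + 4 h 35 min = 40 h 52 min.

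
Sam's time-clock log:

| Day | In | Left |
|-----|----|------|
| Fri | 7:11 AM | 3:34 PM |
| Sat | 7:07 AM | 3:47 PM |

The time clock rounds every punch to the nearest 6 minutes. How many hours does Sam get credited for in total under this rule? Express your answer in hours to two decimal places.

17.10 hours

Fri: in 7:11 AM→7:12 AM, out 3:34 PM→3:36 PM; 8 h 24 min
Sat: in 7:07 AM→7:06 AM, out 3:47 PM→3:48 PM; 8 h 42 min
Total credited: 17 h 6 min.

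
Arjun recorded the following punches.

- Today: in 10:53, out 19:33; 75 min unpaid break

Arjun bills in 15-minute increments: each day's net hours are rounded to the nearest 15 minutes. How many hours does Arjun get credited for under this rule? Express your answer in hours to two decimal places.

7.50 hours

Today: 10:53–19:33 = 8 h 40 min − 75 min = 7 h 25 min → rounds to 7 h 30 min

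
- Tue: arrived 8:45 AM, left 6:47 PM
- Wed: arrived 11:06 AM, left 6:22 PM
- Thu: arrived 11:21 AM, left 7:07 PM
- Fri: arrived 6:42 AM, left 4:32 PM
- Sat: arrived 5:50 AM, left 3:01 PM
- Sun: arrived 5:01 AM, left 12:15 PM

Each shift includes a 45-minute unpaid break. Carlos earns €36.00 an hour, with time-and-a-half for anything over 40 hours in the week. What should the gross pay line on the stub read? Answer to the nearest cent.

€1808.10

Tue: 8:45 AM–6:47 PM = 10 h 2 min; less 45 min break → 9 h 17 min
Wed: 11:06 AM–6:22 PM = 7 h 16 min; less 45 min break → 6 h 31 min
Thu: 11:21 AM–7:07 PM = 7 h 46 min; less 45 min break → 7 h 1 min
Fri: 6:42 AM–4:32 PM = 9 h 50 min; less 45 min break → 9 h 5 min
Sat: 5:50 AM–3:01 PM = 9 h 11 min; less 45 min break → 8 h 26 min
Sun: 5:01 AM–12:15 PM = 7 h 14 min; less 45 min break → 6 h 29 min
Total worked: 46 h 49 min = 2809 min.
Regular 40 h 0 min = 2400 min at €36.00/h; overtime 6 h 49 min = 409 min at €54.00/h.
Pay = (2400 × €36.00 + 409 × €54.00) ÷ 60 = €1808.10.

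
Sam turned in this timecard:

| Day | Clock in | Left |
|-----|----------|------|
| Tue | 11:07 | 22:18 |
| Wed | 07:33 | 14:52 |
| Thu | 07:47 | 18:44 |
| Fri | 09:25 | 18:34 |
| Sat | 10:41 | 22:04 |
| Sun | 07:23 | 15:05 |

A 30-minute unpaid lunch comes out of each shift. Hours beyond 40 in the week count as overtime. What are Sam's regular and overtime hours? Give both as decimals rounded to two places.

Regular 40.00 hours, overtime 14.68 hours

Tue: 11:07–22:18 = 11 h 11 min; less 30 min break → 10 h 41 min
Wed: 07:33–14:52 = 7 h 19 min; less 30 min break → 6 h 49 min
Thu: 07:47–18:44 = 10 h 57 min; less 30 min break → 10 h 27 min
Fri: 09:25–18:34 = 9 h 9 min; less 30 min break → 8 h 39 min
Sat: 10:41–22:04 = 11 h 23 min; less 30 min break → 10 h 53 min
Sun: 07:23–15:05 = 7 h 42 min; less 30 min break → 7 h 12 min
Total worked: 54 h 41 min = 54.68 h.
Threshold 40 h → overtime 14 h 41 min, regular 40 h 0 min.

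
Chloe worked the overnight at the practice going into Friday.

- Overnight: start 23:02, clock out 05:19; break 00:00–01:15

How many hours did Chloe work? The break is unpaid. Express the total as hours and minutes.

5 h 2 min

Overnight: 23:02 → midnight = 0 h 58 min; midnight → 05:19 = 5 h 19 min; span 6 h 17 min; less 75 min break → 5 h 2 min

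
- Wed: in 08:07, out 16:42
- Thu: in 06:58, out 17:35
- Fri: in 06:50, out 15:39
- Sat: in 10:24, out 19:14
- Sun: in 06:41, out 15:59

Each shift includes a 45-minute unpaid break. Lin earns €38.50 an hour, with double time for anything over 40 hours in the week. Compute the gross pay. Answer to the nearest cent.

€1724.80

Wed: 08:07–16:42 = 8 h 35 min; less 45 min break → 7 h 50 min
Thu: 06:58–17:35 = 10 h 37 min; less 45 min break → 9 h 52 min
Fri: 06:50–15:39 = 8 h 49 min; less 45 min break → 8 h 4 min
Sat: 10:24–19:14 = 8 h 50 min; less 45 min break → 8 h 5 min
Sun: 06:41–15:59 = 9 h 18 min; less 45 min break → 8 h 33 min
Total worked: 42 h 24 min = 2544 min.
Regular 40 h 0 min = 2400 min at €38.50/h; overtime 2 h 24 min = 144 min at €77.00/h.
Pay = (2400 × €38.50 + 144 × €77.00) ÷ 60 = €1724.80.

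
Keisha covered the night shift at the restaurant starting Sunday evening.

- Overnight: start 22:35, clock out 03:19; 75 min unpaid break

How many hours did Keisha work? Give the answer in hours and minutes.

Overnight: 22:35 → midnight = 1 h 25 min; midnight → 03:19 = 3 h 19 min; span 4 h 44 min; less 75 min break → 3 h 29 min

3 h 29 min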